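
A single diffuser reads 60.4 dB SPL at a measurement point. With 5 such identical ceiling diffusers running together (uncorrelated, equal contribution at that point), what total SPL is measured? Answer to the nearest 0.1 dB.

5 equal incoherent sources raise the level by 10·log₁₀(5) = 6.99 dB.
L_total = 60.4 + 6.99 = 67.4 dB SPL.

67.4 dB SPL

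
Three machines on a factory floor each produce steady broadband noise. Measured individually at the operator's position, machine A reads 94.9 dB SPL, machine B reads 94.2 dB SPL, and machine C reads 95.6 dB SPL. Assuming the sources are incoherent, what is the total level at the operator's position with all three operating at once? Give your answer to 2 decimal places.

Uncorrelated sources add in intensity (power), not in dB.
L_total = 10·log₁₀(10^(94.9/10) + 10^(94.2/10) + 10^(95.6/10)) = 10·log₁₀(9351000000) = 99.71 dB SPL.

99.71 dB SPL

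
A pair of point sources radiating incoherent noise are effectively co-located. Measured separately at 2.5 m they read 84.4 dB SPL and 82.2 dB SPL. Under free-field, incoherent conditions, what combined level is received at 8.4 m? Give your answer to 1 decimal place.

75.9 dB SPL

Combined at 2.5 m: 10·log₁₀(10^(84.4/10)+10^(82.2/10)) = 86.45 dB SPL.
Then apply −20·log₁₀(8.4/2.5) = -10.53 dB → 75.9 dB SPL.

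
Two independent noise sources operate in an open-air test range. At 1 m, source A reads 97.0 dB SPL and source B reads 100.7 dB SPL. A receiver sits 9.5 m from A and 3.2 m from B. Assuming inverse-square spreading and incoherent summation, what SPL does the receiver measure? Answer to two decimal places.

At the listener: L_A = 97.0 − 20·log₁₀(9.5) = 77.446 dB; L_B = 100.7 − 20·log₁₀(3.2) = 90.597 dB.
Combined: 10·log₁₀(10^(77.446/10)+10^(90.597/10)) = 90.80 dB SPL.

90.80 dB SPL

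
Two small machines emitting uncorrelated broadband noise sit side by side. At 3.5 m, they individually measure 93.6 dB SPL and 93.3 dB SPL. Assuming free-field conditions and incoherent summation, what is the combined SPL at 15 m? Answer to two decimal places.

Combined at 3.5 m: 10·log₁₀(10^(93.6/10)+10^(93.3/10)) = 96.463 dB SPL.
Then apply −20·log₁₀(15/3.5) = -12.640 dB → 83.82 dB SPL.

83.82 dB SPL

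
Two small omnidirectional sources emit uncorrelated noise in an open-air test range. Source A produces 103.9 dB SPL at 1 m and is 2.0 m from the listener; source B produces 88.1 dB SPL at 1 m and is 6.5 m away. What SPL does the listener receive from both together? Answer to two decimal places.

97.89 dB SPL

At the listener: L_A = 103.9 − 20·log₁₀(2.0) = 97.879 dB; L_B = 88.1 − 20·log₁₀(6.5) = 71.842 dB.
Combined: 10·log₁₀(10^(97.879/10)+10^(71.842/10)) = 97.89 dB SPL.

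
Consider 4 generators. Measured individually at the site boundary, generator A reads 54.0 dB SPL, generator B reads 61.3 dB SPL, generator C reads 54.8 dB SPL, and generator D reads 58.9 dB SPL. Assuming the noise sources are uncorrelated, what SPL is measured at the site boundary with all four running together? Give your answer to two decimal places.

Uncorrelated sources add in intensity (power), not in dB.
L_total = 10·log₁₀(10^(54.0/10) + 10^(61.3/10) + 10^(54.8/10) + 10^(58.9/10)) = 10·log₁₀(2678000) = 64.28 dB SPL.

64.28 dB SPL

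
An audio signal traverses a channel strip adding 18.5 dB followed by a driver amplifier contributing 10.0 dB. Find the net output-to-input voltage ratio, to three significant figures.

Net gain = 18.5 + 10.0 = 28.5 dB.
Voltage ratio = 10^(28.5/20) = 26.6.

26.6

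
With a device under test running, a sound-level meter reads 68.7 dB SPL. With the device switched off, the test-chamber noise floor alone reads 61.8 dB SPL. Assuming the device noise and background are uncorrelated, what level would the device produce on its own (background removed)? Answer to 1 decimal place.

67.7 dB SPL

Remove the background by subtracting linear intensities:
L_src = 10·log₁₀(10^(68.7/10) − 10^(61.8/10)) = 10·log₁₀(5900000) = 67.7 dB SPL.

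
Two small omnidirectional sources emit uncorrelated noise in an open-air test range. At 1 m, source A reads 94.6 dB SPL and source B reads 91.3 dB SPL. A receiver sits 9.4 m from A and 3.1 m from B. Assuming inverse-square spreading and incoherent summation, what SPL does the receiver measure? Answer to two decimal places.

82.38 dB SPL

At the listener: L_A = 94.6 − 20·log₁₀(9.4) = 75.137 dB; L_B = 91.3 − 20·log₁₀(3.1) = 81.473 dB.
Combined: 10·log₁₀(10^(75.137/10)+10^(81.473/10)) = 82.38 dB SPL.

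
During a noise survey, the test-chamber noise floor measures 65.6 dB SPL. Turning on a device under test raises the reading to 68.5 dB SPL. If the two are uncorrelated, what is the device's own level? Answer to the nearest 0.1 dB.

65.4 dB SPL

Background correction is a power subtraction:
L_src = 10·log₁₀(10^(68.5/10) − 10^(65.6/10)) = 10·log₁₀(3449000) = 65.4 dB SPL.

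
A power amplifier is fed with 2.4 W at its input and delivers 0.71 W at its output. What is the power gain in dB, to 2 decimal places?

-5.29 dB

Power ratio → dB uses the 10·log₁₀ form:
10·log₁₀(0.71/2.4) = 10·log₁₀(0.2958) = -5.29 dB.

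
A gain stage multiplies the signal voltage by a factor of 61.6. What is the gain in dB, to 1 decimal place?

35.8 dB

For a voltage ratio, dB = 20·log₁₀(V₂/V₁).
20·log₁₀(61.6) = 35.8 dB.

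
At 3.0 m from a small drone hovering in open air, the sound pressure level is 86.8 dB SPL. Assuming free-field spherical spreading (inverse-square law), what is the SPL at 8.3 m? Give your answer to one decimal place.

78.0 dB SPL

Inverse-square spreading gives ΔL = −20·log₁₀(d₂/d₁).
ΔL = −20·log₁₀(8.3/3.0) = -8.84 dB, so L₂ = 86.8 + (-8.84) = 78.0 dB SPL.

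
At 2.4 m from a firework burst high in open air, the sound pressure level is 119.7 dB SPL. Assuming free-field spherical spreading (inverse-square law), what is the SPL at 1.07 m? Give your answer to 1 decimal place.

For a point source in a free field, ΔL = −20·log₁₀(d₂/d₁).
ΔL = −20·log₁₀(1.07/2.4) = 7.02 dB, so L₂ = 119.7 + (7.02) = 126.7 dB SPL.

126.7 dB SPL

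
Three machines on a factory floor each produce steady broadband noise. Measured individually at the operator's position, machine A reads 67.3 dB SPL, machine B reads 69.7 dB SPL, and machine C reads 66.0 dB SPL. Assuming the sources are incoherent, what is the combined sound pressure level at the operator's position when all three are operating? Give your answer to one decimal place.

72.7 dB SPL

Uncorrelated sources add in intensity (power), not in dB.
L_total = 10·log₁₀(10^(67.3/10) + 10^(69.7/10) + 10^(66.0/10)) = 10·log₁₀(18680000) = 72.7 dB SPL.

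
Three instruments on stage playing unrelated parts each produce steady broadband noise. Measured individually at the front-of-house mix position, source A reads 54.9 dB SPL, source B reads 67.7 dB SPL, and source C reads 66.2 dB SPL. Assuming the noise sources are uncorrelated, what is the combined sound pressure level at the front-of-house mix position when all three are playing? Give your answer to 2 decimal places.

Add the sources as powers (linear), then convert back to dB:
L_total = 10·log₁₀(10^(54.9/10) + 10^(67.7/10) + 10^(66.2/10)) = 10·log₁₀(10370000) = 70.16 dB SPL.

70.16 dB SPL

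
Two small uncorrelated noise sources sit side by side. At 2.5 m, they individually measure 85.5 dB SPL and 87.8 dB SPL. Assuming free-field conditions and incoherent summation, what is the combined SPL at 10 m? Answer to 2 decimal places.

Combined at 2.5 m: 10·log₁₀(10^(85.5/10)+10^(87.8/10)) = 89.811 dB SPL.
Then apply −20·log₁₀(10/2.5) = -12.041 dB → 77.77 dB SPL.

77.77 dB SPL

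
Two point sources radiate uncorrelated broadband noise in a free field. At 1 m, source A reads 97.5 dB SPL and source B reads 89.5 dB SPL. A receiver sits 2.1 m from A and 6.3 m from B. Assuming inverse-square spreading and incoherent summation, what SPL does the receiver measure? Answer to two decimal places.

91.13 dB SPL

At the listener: L_A = 97.5 − 20·log₁₀(2.1) = 91.056 dB; L_B = 89.5 − 20·log₁₀(6.3) = 73.513 dB.
Combined: 10·log₁₀(10^(91.056/10)+10^(73.513/10)) = 91.13 dB SPL.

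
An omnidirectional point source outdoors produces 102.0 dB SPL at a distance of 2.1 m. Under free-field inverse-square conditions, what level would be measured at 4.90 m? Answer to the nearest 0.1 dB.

94.6 dB SPL

Free-field point source: level drops by 20·log₁₀ of the distance ratio.
ΔL = −20·log₁₀(4.90/2.1) = -7.36 dB, so L₂ = 102.0 + (-7.36) = 94.6 dB SPL.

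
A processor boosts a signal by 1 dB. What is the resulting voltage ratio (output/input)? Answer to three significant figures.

1.12

Voltage ratio = 10^(dB/20).
10^(1/20) = 10^(0.05000) = 1.12.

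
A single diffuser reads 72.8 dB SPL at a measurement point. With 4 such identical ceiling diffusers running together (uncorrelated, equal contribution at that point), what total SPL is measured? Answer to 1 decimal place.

4 equal incoherent sources raise the level by 10·log₁₀(4) = 6.02 dB.
L_total = 72.8 + 6.02 = 78.8 dB SPL.

78.8 dB SPL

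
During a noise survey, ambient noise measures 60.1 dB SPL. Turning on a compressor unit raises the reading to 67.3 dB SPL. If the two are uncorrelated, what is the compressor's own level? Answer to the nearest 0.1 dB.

66.4 dB SPL

Remove the background by subtracting linear intensities:
L_src = 10·log₁₀(10^(67.3/10) − 10^(60.1/10)) = 10·log₁₀(4347000) = 66.4 dB SPL.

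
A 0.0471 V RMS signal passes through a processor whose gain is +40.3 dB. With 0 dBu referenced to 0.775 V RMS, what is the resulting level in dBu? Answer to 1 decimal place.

Input level: 20·log₁₀(0.0471/0.775) = -24.33 dBu.
Output: -24.33 + 40.3 = +16.0 dBu.

+16.0 dBu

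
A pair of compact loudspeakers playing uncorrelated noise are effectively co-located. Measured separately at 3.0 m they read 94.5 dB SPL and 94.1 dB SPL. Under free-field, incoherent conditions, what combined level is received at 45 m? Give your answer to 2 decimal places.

Combined at 3.0 m: 10·log₁₀(10^(94.5/10)+10^(94.1/10)) = 97.315 dB SPL.
Then apply −20·log₁₀(45/3.0) = -23.522 dB → 73.79 dB SPL.

73.79 dB SPL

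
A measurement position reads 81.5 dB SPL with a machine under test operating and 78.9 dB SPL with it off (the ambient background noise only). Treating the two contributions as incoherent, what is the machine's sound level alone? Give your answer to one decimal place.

78.0 dB SPL

Subtract intensities: L_src = 10·log₁₀(10^(L_total/10) − 10^(L_bg/10)).
L_src = 10·log₁₀(10^(81.5/10) − 10^(78.9/10)) = 10·log₁₀(63630000) = 78.0 dB SPL.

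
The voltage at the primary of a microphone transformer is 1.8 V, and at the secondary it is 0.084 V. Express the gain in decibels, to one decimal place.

Voltage is an amplitude quantity, so gain = 20·log₁₀(V_out/V_in).
20·log₁₀(0.084/1.8) = 20·log₁₀(0.04667) = -26.6 dB.

-26.6 dB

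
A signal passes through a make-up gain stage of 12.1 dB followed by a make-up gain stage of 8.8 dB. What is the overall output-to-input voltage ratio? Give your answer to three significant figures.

Net gain = 12.1 + 8.8 = 20.9 dB.
Voltage ratio = 10^(20.9/20) = 11.1.

11.1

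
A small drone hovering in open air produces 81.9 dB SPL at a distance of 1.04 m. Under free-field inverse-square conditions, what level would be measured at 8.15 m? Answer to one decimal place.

Inverse-square spreading gives ΔL = −20·log₁₀(d₂/d₁).
ΔL = −20·log₁₀(8.15/1.04) = -17.88 dB, so L₂ = 81.9 + (-17.88) = 64.0 dB SPL.

64.0 dB SPL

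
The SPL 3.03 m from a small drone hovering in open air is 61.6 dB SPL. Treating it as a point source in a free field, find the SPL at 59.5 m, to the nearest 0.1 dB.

Free-field point source: level drops by 20·log₁₀ of the distance ratio.
ΔL = −20·log₁₀(59.5/3.03) = -25.86 dB, so L₂ = 61.6 + (-25.86) = 35.7 dB SPL.

35.7 dB SPL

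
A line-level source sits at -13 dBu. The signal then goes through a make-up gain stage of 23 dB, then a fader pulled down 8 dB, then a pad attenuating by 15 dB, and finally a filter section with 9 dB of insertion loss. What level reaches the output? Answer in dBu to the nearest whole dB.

In dB, series stages simply add:
-13 + 23 − 8 − 15 − 9 = -22 dBu.

-22 dBu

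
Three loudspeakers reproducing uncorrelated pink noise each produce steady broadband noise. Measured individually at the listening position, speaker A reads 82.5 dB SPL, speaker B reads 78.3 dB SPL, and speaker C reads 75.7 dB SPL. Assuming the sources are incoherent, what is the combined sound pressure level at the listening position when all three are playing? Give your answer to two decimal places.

Add the sources as powers (linear), then convert back to dB:
L_total = 10·log₁₀(10^(82.5/10) + 10^(78.3/10) + 10^(75.7/10)) = 10·log₁₀(282600000) = 84.51 dB SPL.

84.51 dB SPL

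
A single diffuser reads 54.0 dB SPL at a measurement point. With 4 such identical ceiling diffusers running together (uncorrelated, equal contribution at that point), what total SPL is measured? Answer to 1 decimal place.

60.0 dB SPL

4 equal incoherent sources raise the level by 10·log₁₀(4) = 6.02 dB.
L_total = 54.0 + 6.02 = 60.0 dB SPL.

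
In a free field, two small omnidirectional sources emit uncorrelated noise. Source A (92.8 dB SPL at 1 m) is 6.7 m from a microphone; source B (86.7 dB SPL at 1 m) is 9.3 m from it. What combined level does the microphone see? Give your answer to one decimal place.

76.8 dB SPL

At the listener: L_A = 92.8 − 20·log₁₀(6.7) = 76.28 dB; L_B = 86.7 − 20·log₁₀(9.3) = 67.33 dB.
Combined: 10·log₁₀(10^(76.28/10)+10^(67.33/10)) = 76.8 dB SPL.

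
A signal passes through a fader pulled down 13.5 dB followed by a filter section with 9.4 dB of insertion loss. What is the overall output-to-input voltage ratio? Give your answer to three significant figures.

0.0716

Net gain = (−13.5) + (−9.4) = -22.9 dB.
Voltage ratio = 10^(-22.9/20) = 0.0716.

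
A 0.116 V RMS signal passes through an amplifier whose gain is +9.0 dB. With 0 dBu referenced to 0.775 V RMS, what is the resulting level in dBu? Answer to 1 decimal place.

Input level: 20·log₁₀(0.116/0.775) = -16.50 dBu.
Output: -16.50 + 9.0 = -7.5 dBu.

-7.5 dBu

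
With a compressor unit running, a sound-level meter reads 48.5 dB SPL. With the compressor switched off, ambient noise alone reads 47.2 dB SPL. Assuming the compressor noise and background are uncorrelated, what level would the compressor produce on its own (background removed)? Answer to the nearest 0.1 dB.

42.6 dB SPL

Subtract intensities: L_src = 10·log₁₀(10^(L_total/10) − 10^(L_bg/10)).
L_src = 10·log₁₀(10^(48.5/10) − 10^(47.2/10)) = 10·log₁₀(18310) = 42.6 dB SPL.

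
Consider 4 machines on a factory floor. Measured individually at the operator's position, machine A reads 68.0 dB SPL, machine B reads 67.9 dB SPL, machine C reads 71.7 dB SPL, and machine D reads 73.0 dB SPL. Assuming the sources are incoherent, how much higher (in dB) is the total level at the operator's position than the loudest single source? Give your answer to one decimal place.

3.7 dB

Incoherent sources sum as intensities:
L_total = 10·log₁₀(10^(68.0/10) + 10^(67.9/10) + 10^(71.7/10) + 10^(73.0/10)) = 76.74 dB SPL.
Excess over the loudest (73.0 dB): 76.74 − 73.0 = 3.7 dB.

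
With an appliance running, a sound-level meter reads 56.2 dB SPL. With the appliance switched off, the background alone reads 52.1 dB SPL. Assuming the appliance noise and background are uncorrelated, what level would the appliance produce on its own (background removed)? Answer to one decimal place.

Subtract intensities: L_src = 10·log₁₀(10^(L_total/10) − 10^(L_bg/10)).
L_src = 10·log₁₀(10^(56.2/10) − 10^(52.1/10)) = 10·log₁₀(254700) = 54.1 dB SPL.

54.1 dB SPL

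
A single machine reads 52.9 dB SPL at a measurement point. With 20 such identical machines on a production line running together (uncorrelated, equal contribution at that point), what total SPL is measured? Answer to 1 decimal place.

65.9 dB SPL

20 equal incoherent sources raise the level by 10·log₁₀(20) = 13.01 dB.
L_total = 52.9 + 13.01 = 65.9 dB SPL.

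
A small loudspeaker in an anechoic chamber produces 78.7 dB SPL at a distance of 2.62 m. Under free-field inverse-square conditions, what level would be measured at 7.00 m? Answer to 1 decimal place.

70.2 dB SPL

Free-field point source: level drops by 20·log₁₀ of the distance ratio.
ΔL = −20·log₁₀(7.00/2.62) = -8.54 dB, so L₂ = 78.7 + (-8.54) = 70.2 dB SPL.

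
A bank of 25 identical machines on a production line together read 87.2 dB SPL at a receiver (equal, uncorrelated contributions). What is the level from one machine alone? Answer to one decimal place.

73.2 dB SPL

25 equal incoherent sources add 10·log₁₀(25) = 13.98 dB over one source.
L_one = 87.2 − 13.98 = 73.2 dB SPL.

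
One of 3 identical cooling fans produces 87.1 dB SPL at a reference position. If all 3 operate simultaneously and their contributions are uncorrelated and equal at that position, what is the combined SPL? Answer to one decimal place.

3 equal incoherent sources raise the level by 10·log₁₀(3) = 4.77 dB.
L_total = 87.1 + 4.77 = 91.9 dB SPL.

91.9 dB SPL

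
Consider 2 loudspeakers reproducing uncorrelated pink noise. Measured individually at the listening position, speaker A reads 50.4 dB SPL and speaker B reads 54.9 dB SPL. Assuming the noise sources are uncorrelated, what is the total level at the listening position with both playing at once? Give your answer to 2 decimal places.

Incoherent sources sum as intensities:
L_total = 10·log₁₀(10^(50.4/10) + 10^(54.9/10)) = 10·log₁₀(418700) = 56.22 dB SPL.

56.22 dB SPL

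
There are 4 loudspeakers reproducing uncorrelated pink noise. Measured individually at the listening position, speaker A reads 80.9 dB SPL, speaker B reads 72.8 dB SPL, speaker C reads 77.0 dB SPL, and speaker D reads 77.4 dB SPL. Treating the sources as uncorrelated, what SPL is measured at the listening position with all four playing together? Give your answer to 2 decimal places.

83.93 dB SPL

Incoherent sources sum as intensities:
L_total = 10·log₁₀(10^(80.9/10) + 10^(72.8/10) + 10^(77.0/10) + 10^(77.4/10)) = 10·log₁₀(247200000) = 83.93 dB SPL.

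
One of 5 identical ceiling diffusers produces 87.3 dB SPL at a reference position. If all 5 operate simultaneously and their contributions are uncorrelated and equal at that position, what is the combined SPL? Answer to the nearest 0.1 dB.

5 equal incoherent sources raise the level by 10·log₁₀(5) = 6.99 dB.
L_total = 87.3 + 6.99 = 94.3 dB SPL.

94.3 dB SPL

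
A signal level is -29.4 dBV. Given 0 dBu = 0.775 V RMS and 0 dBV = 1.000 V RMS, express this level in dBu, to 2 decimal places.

-27.19 dBu

The offset between the scales is 20·log₁₀(0.775/1.000) = −2.214 dB.
So dBu = -29.4 + 2.214 = -27.19 dBu.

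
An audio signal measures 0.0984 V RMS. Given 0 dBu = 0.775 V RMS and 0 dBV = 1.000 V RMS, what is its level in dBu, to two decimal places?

-17.93 dBu

dBu = 20·log₁₀(V / 0.775 V).
20·log₁₀(0.0984/0.775) = -17.93 dBu.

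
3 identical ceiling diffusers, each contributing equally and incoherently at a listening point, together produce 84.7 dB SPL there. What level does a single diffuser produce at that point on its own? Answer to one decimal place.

79.9 dB SPL

3 equal incoherent sources add 10·log₁₀(3) = 4.77 dB over one source.
L_one = 84.7 − 4.77 = 79.9 dB SPL.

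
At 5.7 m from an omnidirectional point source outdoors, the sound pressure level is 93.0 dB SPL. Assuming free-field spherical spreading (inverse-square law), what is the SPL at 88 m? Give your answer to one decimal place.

For a point source in a free field, ΔL = −20·log₁₀(d₂/d₁).
ΔL = −20·log₁₀(88/5.7) = -23.77 dB, so L₂ = 93.0 + (-23.77) = 69.2 dB SPL.

69.2 dB SPL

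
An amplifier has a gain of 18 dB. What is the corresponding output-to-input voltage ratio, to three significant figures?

7.94

Voltage ratio = 10^(dB/20).
10^(18/20) = 10^(0.9000) = 7.94.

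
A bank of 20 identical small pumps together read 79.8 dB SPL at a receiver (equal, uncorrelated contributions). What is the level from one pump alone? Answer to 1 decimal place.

20 equal incoherent sources add 10·log₁₀(20) = 13.01 dB over one source.
L_one = 79.8 − 13.01 = 66.8 dB SPL.

66.8 dB SPL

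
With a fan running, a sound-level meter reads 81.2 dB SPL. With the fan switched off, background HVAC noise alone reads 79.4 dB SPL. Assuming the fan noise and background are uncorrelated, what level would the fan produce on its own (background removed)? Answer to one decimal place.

76.5 dB SPL

Background correction is a power subtraction:
L_src = 10·log₁₀(10^(81.2/10) − 10^(79.4/10)) = 10·log₁₀(44730000) = 76.5 dB SPL.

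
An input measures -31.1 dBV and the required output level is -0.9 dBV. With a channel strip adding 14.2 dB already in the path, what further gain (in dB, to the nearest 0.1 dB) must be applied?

16.0 dB

The required make-up gain is the shortfall in the dB sum.
G = -0.9 − (-31.1) − 14.2 = 16.0 dB.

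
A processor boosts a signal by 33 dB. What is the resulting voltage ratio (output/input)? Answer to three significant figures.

Voltage ratio = 10^(dB/20).
10^(33/20) = 10^(1.650) = 44.7.

44.7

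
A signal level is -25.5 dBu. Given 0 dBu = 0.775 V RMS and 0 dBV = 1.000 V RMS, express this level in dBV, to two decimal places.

-27.71 dBV

The offset between the scales is 20·log₁₀(0.775/1.000) = −2.214 dB.
So dBV = -25.5 − 2.214 = -27.71 dBV.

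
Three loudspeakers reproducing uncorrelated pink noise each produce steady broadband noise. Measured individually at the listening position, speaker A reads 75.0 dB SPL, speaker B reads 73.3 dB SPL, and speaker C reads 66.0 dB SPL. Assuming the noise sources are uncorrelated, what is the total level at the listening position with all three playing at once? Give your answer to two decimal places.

Add the sources as powers (linear), then convert back to dB:
L_total = 10·log₁₀(10^(75.0/10) + 10^(73.3/10) + 10^(66.0/10)) = 10·log₁₀(56980000) = 77.56 dB SPL.

77.56 dB SPL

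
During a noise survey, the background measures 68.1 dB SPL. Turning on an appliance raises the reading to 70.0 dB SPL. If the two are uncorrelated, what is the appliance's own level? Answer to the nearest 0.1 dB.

Remove the background by subtracting linear intensities:
L_src = 10·log₁₀(10^(70.0/10) − 10^(68.1/10)) = 10·log₁₀(3543000) = 65.5 dB SPL.

65.5 dB SPL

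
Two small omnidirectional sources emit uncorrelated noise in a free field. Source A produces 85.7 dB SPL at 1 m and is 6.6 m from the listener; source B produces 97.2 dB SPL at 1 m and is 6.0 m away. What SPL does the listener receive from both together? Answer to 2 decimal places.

At the listener: L_A = 85.7 − 20·log₁₀(6.6) = 69.309 dB; L_B = 97.2 − 20·log₁₀(6.0) = 81.637 dB.
Combined: 10·log₁₀(10^(69.309/10)+10^(81.637/10)) = 81.88 dB SPL.

81.88 dB SPL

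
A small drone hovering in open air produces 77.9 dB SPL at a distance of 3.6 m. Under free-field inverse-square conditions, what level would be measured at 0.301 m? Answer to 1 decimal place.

Inverse-square spreading gives ΔL = −20·log₁₀(d₂/d₁).
ΔL = −20·log₁₀(0.301/3.6) = 21.55 dB, so L₂ = 77.9 + (21.55) = 99.5 dB SPL.

99.5 dB SPL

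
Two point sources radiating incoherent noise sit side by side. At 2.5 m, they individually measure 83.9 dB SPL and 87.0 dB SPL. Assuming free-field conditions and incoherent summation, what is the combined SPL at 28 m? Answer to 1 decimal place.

Combined at 2.5 m: 10·log₁₀(10^(83.9/10)+10^(87.0/10)) = 88.73 dB SPL.
Then apply −20·log₁₀(28/2.5) = -20.98 dB → 67.7 dB SPL.

67.7 dB SPL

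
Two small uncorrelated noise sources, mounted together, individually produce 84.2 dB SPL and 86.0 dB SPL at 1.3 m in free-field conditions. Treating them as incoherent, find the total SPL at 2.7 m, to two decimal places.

Combined at 1.3 m: 10·log₁₀(10^(84.2/10)+10^(86.0/10)) = 88.203 dB SPL.
Then apply −20·log₁₀(2.7/1.3) = -6.348 dB → 81.85 dB SPL.

81.85 dB SPL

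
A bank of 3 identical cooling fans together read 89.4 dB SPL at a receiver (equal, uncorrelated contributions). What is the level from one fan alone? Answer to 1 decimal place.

3 equal incoherent sources add 10·log₁₀(3) = 4.77 dB over one source.
L_one = 89.4 − 4.77 = 84.6 dB SPL.

84.6 dB SPL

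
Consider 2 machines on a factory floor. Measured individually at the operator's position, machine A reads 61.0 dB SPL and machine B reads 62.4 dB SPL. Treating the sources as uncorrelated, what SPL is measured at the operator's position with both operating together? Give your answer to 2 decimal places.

Uncorrelated sources add in intensity (power), not in dB.
L_total = 10·log₁₀(10^(61.0/10) + 10^(62.4/10)) = 10·log₁₀(2997000) = 64.77 dB SPL.

64.77 dB SPL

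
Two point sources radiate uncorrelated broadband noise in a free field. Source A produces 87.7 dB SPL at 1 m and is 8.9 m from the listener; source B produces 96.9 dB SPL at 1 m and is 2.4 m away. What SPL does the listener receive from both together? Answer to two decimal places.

At the listener: L_A = 87.7 − 20·log₁₀(8.9) = 68.712 dB; L_B = 96.9 − 20·log₁₀(2.4) = 89.296 dB.
Combined: 10·log₁₀(10^(68.712/10)+10^(89.296/10)) = 89.33 dB SPL.

89.33 dB SPL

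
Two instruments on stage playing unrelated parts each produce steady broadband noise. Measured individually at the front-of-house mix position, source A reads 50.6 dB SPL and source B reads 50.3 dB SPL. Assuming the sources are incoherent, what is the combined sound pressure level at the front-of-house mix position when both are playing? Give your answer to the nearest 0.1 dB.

Uncorrelated sources add in intensity (power), not in dB.
L_total = 10·log₁₀(10^(50.6/10) + 10^(50.3/10)) = 10·log₁₀(222000) = 53.5 dB SPL.

53.5 dB SPL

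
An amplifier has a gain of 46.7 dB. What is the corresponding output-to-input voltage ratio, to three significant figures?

216

Voltage ratio = 10^(dB/20).
10^(46.7/20) = 10^(2.335) = 216.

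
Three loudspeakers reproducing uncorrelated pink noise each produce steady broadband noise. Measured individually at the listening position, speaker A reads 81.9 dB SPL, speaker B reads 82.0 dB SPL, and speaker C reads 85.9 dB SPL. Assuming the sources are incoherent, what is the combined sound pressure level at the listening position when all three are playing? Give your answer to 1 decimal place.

88.5 dB SPL

Incoherent sources sum as intensities:
L_total = 10·log₁₀(10^(81.9/10) + 10^(82.0/10) + 10^(85.9/10)) = 10·log₁₀(702400000) = 88.5 dB SPL.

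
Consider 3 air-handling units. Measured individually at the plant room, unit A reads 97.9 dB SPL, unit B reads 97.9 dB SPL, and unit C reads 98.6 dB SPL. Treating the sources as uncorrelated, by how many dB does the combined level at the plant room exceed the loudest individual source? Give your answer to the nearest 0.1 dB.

4.3 dB

Incoherent sources sum as intensities:
L_total = 10·log₁₀(10^(97.9/10) + 10^(97.9/10) + 10^(98.6/10)) = 102.92 dB SPL.
Excess over the loudest (98.6 dB): 102.92 − 98.6 = 4.3 dB.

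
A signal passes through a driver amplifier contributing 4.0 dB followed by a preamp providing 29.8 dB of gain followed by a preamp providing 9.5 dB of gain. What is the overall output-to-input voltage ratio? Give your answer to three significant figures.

Net gain = 4.0 + 29.8 + 9.5 = 43.3 dB.
Voltage ratio = 10^(43.3/20) = 146.

146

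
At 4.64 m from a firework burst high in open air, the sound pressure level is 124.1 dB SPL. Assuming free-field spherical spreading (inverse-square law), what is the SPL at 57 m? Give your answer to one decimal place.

102.3 dB SPL

For a point source in a free field, ΔL = −20·log₁₀(d₂/d₁).
ΔL = −20·log₁₀(57/4.64) = -21.79 dB, so L₂ = 124.1 + (-21.79) = 102.3 dB SPL.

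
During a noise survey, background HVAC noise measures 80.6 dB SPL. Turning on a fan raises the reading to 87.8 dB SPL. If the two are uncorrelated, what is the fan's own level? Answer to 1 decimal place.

86.9 dB SPL

Subtract intensities: L_src = 10·log₁₀(10^(L_total/10) − 10^(L_bg/10)).
L_src = 10·log₁₀(10^(87.8/10) − 10^(80.6/10)) = 10·log₁₀(487700000) = 86.9 dB SPL.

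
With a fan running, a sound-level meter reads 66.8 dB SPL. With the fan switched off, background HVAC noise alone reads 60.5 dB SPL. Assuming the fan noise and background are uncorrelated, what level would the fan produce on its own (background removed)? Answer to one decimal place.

65.6 dB SPL

Remove the background by subtracting linear intensities:
L_src = 10·log₁₀(10^(66.8/10) − 10^(60.5/10)) = 10·log₁₀(3664000) = 65.6 dB SPL.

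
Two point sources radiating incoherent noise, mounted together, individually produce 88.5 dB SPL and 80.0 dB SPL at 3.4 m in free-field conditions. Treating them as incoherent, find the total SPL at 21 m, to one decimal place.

73.3 dB SPL

Combined at 3.4 m: 10·log₁₀(10^(88.5/10)+10^(80.0/10)) = 89.07 dB SPL.
Then apply −20·log₁₀(21/3.4) = -15.81 dB → 73.3 dB SPL.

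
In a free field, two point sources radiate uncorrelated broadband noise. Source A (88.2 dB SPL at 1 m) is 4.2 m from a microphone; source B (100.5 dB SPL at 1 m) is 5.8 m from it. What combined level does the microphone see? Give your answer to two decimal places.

At the listener: L_A = 88.2 − 20·log₁₀(4.2) = 75.735 dB; L_B = 100.5 − 20·log₁₀(5.8) = 85.231 dB.
Combined: 10·log₁₀(10^(75.735/10)+10^(85.231/10)) = 85.69 dB SPL.

85.69 dB SPL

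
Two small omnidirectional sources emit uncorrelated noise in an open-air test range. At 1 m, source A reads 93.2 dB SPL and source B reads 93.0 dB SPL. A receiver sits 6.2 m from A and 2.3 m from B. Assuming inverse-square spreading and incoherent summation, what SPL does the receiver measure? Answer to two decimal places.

86.35 dB SPL

At the listener: L_A = 93.2 − 20·log₁₀(6.2) = 77.352 dB; L_B = 93.0 − 20·log₁₀(2.3) = 85.765 dB.
Combined: 10·log₁₀(10^(77.352/10)+10^(85.765/10)) = 86.35 dB SPL.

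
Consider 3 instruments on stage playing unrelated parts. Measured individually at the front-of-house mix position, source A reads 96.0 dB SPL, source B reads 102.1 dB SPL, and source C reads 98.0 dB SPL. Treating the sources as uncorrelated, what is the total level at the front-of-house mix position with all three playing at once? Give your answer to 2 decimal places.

Add the sources as powers (linear), then convert back to dB:
L_total = 10·log₁₀(10^(96.0/10) + 10^(102.1/10) + 10^(98.0/10)) = 10·log₁₀(26509000000) = 104.23 dB SPL.

104.23 dB SPL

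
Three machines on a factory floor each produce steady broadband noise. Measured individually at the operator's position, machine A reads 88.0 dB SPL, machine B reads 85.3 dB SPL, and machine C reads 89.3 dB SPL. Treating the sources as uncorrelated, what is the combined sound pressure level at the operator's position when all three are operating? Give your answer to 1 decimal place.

92.6 dB SPL

Incoherent sources sum as intensities:
L_total = 10·log₁₀(10^(88.0/10) + 10^(85.3/10) + 10^(89.3/10)) = 10·log₁₀(1821000000) = 92.6 dB SPL.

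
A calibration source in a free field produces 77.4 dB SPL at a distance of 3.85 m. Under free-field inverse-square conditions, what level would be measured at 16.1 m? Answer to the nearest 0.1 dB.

Free-field point source: level drops by 20·log₁₀ of the distance ratio.
ΔL = −20·log₁₀(16.1/3.85) = -12.43 dB, so L₂ = 77.4 + (-12.43) = 65.0 dB SPL.

65.0 dB SPL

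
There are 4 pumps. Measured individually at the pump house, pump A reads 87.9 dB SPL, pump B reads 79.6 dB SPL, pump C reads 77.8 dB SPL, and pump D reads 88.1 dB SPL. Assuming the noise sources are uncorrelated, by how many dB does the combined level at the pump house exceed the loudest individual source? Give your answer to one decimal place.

3.4 dB

Add the sources as powers (linear), then convert back to dB:
L_total = 10·log₁₀(10^(87.9/10) + 10^(79.6/10) + 10^(77.8/10) + 10^(88.1/10)) = 91.50 dB SPL.
Excess over the loudest (88.1 dB): 91.50 − 88.1 = 3.4 dB.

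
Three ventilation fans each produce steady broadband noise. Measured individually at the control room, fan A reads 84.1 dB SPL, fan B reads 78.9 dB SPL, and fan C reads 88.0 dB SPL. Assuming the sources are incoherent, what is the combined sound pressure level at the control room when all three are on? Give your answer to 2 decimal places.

89.85 dB SPL

Incoherent sources sum as intensities:
L_total = 10·log₁₀(10^(84.1/10) + 10^(78.9/10) + 10^(88.0/10)) = 10·log₁₀(965600000) = 89.85 dB SPL.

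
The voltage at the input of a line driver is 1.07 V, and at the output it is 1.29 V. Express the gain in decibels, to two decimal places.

1.62 dB

Voltage ratio → dB uses the 20·log₁₀ form:
20·log₁₀(1.29/1.07) = 20·log₁₀(1.206) = 1.62 dB.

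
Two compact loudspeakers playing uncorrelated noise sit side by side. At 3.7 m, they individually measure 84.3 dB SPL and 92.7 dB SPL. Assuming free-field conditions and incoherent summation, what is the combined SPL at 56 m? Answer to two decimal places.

Combined at 3.7 m: 10·log₁₀(10^(84.3/10)+10^(92.7/10)) = 93.286 dB SPL.
Then apply −20·log₁₀(56/3.7) = -23.600 dB → 69.69 dB SPL.

69.69 dB SPL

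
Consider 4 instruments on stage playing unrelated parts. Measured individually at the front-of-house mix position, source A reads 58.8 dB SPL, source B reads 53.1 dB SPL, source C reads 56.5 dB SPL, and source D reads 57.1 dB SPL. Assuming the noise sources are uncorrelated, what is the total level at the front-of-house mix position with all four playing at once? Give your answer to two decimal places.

62.84 dB SPL

Uncorrelated sources add in intensity (power), not in dB.
L_total = 10·log₁₀(10^(58.8/10) + 10^(53.1/10) + 10^(56.5/10) + 10^(57.1/10)) = 10·log₁₀(1922000) = 62.84 dB SPL.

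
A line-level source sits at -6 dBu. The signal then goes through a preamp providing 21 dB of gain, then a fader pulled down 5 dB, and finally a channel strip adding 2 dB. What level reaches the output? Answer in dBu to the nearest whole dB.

Cascaded gains and losses add directly in dB.
-6 + 21 − 5 + 2 = +12 dBu.

+12 dBu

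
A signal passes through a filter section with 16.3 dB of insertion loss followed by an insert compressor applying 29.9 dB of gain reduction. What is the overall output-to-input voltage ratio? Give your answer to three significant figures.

0.00490

Net gain = (−16.3) + (−29.9) = -46.2 dB.
Voltage ratio = 10^(-46.2/20) = 0.00490.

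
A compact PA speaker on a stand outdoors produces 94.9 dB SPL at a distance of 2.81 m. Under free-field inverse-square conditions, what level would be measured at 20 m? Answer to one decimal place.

77.9 dB SPL

Inverse-square spreading gives ΔL = −20·log₁₀(d₂/d₁).
ΔL = −20·log₁₀(20/2.81) = -17.05 dB, so L₂ = 94.9 + (-17.05) = 77.9 dB SPL.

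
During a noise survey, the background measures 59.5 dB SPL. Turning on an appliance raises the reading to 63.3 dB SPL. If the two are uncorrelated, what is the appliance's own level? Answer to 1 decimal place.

61.0 dB SPL

Remove the background by subtracting linear intensities:
L_src = 10·log₁₀(10^(63.3/10) − 10^(59.5/10)) = 10·log₁₀(1247000) = 61.0 dB SPL.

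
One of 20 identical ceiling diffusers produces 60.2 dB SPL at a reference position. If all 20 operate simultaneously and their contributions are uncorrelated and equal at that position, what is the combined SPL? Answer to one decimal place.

20 equal incoherent sources raise the level by 10·log₁₀(20) = 13.01 dB.
L_total = 60.2 + 13.01 = 73.2 dB SPL.

73.2 dB SPL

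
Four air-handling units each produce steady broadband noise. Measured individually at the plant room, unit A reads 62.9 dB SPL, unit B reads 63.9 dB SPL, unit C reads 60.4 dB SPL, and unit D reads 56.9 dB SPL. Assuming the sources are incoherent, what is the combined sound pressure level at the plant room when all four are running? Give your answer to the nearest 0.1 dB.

67.8 dB SPL

Uncorrelated sources add in intensity (power), not in dB.
L_total = 10·log₁₀(10^(62.9/10) + 10^(63.9/10) + 10^(60.4/10) + 10^(56.9/10)) = 10·log₁₀(5991000) = 67.8 dB SPL.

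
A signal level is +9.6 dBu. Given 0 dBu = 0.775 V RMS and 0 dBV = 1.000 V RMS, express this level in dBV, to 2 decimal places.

The offset between the scales is 20·log₁₀(0.775/1.000) = −2.214 dB.
So dBV = +9.6 − 2.214 = +7.39 dBV.

+7.39 dBV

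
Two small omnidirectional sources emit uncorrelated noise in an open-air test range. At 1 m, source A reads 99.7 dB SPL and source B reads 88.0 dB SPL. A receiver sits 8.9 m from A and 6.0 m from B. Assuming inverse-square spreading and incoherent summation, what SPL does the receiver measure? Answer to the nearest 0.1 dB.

At the listener: L_A = 99.7 − 20·log₁₀(8.9) = 80.71 dB; L_B = 88.0 − 20·log₁₀(6.0) = 72.44 dB.
Combined: 10·log₁₀(10^(80.71/10)+10^(72.44/10)) = 81.3 dB SPL.

81.3 dB SPL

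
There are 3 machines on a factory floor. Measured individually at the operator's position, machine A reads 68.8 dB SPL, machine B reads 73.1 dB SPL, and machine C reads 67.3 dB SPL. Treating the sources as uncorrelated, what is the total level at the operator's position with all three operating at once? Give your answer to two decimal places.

75.23 dB SPL

Add the sources as powers (linear), then convert back to dB:
L_total = 10·log₁₀(10^(68.8/10) + 10^(73.1/10) + 10^(67.3/10)) = 10·log₁₀(33370000) = 75.23 dB SPL.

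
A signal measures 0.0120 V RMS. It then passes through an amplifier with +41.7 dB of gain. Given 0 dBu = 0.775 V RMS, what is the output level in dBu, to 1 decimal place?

Input level: 20·log₁₀(0.0120/0.775) = -36.20 dBu.
Output: -36.20 + 41.7 = +5.5 dBu.

+5.5 dBu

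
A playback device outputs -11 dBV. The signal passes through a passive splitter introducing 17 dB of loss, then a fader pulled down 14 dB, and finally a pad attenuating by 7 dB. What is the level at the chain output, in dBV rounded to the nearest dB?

Gain stages sum in dB:
-11 − 17 − 14 − 7 = -49 dBV.

-49 dBV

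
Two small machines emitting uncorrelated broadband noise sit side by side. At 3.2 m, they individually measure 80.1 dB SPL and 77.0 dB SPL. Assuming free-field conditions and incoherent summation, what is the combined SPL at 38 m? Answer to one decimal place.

Combined at 3.2 m: 10·log₁₀(10^(80.1/10)+10^(77.0/10)) = 81.83 dB SPL.
Then apply −20·log₁₀(38/3.2) = -21.49 dB → 60.3 dB SPL.

60.3 dB SPL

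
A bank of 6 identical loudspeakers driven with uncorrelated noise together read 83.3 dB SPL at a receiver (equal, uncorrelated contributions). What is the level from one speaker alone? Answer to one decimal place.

75.5 dB SPL

6 equal incoherent sources add 10·log₁₀(6) = 7.78 dB over one source.
L_one = 83.3 − 7.78 = 75.5 dB SPL.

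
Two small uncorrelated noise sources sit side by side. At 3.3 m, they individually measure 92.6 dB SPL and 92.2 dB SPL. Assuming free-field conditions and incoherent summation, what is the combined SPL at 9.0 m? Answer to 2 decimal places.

86.70 dB SPL

Combined at 3.3 m: 10·log₁₀(10^(92.6/10)+10^(92.2/10)) = 95.415 dB SPL.
Then apply −20·log₁₀(9.0/3.3) = -8.715 dB → 86.70 dB SPL.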